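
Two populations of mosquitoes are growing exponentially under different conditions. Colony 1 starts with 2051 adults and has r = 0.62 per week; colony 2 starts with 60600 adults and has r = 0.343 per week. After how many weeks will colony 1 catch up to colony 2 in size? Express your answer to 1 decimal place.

12.2 weeks

Set 2051·e^(0.62t) = 60600·e^(0.343t).
e^((0.62 − 0.343)t) = 60600/2051 → e^(0.277·t) = 29.547.
0.277·t = ln(29.547) = 3.386, so t = 3.386/0.277 = 12.224.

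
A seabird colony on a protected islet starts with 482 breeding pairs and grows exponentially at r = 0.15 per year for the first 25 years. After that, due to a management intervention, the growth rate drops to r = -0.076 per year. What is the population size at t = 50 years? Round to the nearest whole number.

3065 breeding pairs

Phase 1: N(25) = 482·e^(0.15×25) = 482·e^3.75 = 20495.2.
Phase 2 runs for 50 − 25 = 25 years at r = -0.076.
N(50) = 20495.2·e^(-0.076×25) = 20495.2·e^-1.9 = 3065.43.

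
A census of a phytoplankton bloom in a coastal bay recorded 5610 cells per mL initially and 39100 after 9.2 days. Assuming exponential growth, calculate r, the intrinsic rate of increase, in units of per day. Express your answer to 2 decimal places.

0.21 per day

From N(t) = N₀·e^(rt): e^(r·9.2) = 39100/5610 = 6.9697.
r·9.2 = ln(6.9697) = 1.9416, so r = 1.9416/9.2 = 0.21104.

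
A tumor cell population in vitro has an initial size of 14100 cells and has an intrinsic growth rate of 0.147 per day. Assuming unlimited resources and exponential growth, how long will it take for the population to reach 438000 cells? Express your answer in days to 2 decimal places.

23.37 days

Set N₀·e^(rt) = 438000: e^(0.147·t) = 438000/14100 = 31.064.
0.147·t = ln(31.064) = 3.436, so t = 3.436/0.147 = 23.374.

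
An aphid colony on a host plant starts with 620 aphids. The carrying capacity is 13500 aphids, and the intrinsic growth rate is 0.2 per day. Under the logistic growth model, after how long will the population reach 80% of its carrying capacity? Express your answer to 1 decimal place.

A = (K − N₀)/N₀ = (13500 − 620)/620 = 20.774.
Solve 13500/(1 + 20.774·e^(−0.2t)) = 10800: 1 + 20.774·e^(−0.2t) = 1.25, so e^(−0.2t) = 0.0120342.
−0.2·t = ln(0.0120342) = -4.42, so t = 4.42/0.2 = 22.1.

22.1 days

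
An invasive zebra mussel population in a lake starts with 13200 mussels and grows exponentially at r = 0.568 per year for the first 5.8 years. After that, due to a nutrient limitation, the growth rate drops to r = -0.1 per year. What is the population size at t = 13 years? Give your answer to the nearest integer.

Phase 1: N(5.8) = 13200·e^(0.568×5.8) = 13200·e^3.294 = 355888.
Phase 2 runs for 13 − 5.8 = 7.2 years at r = -0.1.
N(13) = 355888·e^(-0.1×7.2) = 355888·e^-0.72 = 173229.

173229 mussels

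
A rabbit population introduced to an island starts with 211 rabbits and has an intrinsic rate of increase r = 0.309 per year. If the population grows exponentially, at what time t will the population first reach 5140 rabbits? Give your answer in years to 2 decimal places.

Set N₀·e^(rt) = 5140: e^(0.309·t) = 5140/211 = 24.36.
0.309·t = ln(24.36) = 3.193, so t = 3.193/0.309 = 10.333.

10.33 years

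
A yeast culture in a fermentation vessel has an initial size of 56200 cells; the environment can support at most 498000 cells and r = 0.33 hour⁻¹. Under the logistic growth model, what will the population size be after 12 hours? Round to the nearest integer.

433097 cells

A = (K − N₀)/N₀ = (498000 − 56200)/56200 = 7.8612.
N(t) = K/(1 + A·e^(−rt)) = 498000/(1 + 7.8612×e^(−0.33×12)).
e^(−3.96) = 0.019063; denominator = 1 + 7.8612×0.019063 = 1.1499.
N = 498000/1.1499 = 433097.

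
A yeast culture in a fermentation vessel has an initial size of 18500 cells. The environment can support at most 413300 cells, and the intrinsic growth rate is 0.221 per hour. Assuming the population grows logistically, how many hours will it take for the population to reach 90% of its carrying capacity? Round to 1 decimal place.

A = (K − N₀)/N₀ = (413300 − 18500)/18500 = 21.341.
Solve 413300/(1 + 21.341·e^(−0.221t)) = 371970: 1 + 21.341·e^(−0.221t) = 1.1111, so e^(−0.221t) = 0.00520657.
−0.221·t = ln(0.00520657) = -5.2578, so t = 5.2578/0.221 = 23.791.

23.8 hours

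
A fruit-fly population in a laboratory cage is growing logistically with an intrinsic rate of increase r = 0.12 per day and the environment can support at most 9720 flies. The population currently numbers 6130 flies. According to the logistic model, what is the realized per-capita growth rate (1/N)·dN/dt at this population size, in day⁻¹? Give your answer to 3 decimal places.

(1/N)·dN/dt = r(1 − N/K) = 0.12 × (1 − 6130/9720).
= 0.12 × 0.36934 = 0.044321.

0.044 per day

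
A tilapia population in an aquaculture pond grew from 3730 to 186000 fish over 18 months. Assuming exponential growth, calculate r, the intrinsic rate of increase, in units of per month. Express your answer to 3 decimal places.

0.217 per month

From N(t) = N₀·e^(rt): e^(r·18) = 186000/3730 = 49.866.
r·18 = ln(49.866) = 3.9093, so r = 3.9093/18 = 0.21719.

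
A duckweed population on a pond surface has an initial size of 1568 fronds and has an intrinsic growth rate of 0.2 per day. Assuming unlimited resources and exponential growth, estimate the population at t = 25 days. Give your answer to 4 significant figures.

232700 fronds

N(t) = N₀·e^(rt) = 1568 × e^(0.2×25) = 1568 × e^5.
e^5 ≈ 148.41, so N ≈ 1568 × 148.41 = 232712.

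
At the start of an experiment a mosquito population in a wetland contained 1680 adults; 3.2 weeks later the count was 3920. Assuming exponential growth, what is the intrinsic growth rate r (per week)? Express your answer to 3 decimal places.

0.265 per week

From N(t) = N₀·e^(rt): e^(r·3.2) = 3920/1680 = 2.3333.
r·3.2 = ln(2.3333) = 0.8473, so r = 0.8473/3.2 = 0.26478.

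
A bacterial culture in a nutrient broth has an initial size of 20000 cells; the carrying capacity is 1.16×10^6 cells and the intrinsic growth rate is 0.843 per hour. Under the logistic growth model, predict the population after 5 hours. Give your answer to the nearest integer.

A = (K − N₀)/N₀ = (1.16×10^6 − 20000)/20000 = 57.
N(t) = K/(1 + A·e^(−rt)) = 1.16×10^6/(1 + 57×e^(−0.843×5)).
e^(−4.215) = 0.014772; denominator = 1 + 57×0.014772 = 1.842.
N = 1.16×10^6/1.842 = 629743.

629743 cells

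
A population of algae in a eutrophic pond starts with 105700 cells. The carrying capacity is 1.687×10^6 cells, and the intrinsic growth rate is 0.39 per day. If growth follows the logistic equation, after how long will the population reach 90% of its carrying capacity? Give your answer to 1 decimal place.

A = (K − N₀)/N₀ = (1.687×10^6 − 105700)/105700 = 14.96.
Solve 1.687×10^6/(1 + 14.96·e^(−0.39t)) = 1.5183×10^6: 1 + 14.96·e^(−0.39t) = 1.1111, so e^(−0.39t) = 0.00742708.
−0.39·t = ln(0.00742708) = -4.9026, so t = 4.9026/0.39 = 12.571.

12.6 days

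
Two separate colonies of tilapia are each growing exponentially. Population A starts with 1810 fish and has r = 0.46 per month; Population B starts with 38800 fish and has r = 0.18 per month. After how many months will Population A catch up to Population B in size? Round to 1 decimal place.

10.9 months

Set 1810·e^(0.46t) = 38800·e^(0.18t).
e^((0.46 − 0.18)t) = 38800/1810 → e^(0.28·t) = 21.436.
0.28·t = ln(21.436) = 3.0651, so t = 3.0651/0.28 = 10.947.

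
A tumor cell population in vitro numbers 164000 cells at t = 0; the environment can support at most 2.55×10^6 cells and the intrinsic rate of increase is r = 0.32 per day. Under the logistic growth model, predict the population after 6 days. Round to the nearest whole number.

A = (K − N₀)/N₀ = (2.55×10^6 − 164000)/164000 = 14.549.
N(t) = K/(1 + A·e^(−rt)) = 2.55×10^6/(1 + 14.549×e^(−0.32×6)).
e^(−1.92) = 0.14661; denominator = 1 + 14.549×0.14661 = 3.133.
N = 2.55×10^6/3.133 = 813929.

813929 cells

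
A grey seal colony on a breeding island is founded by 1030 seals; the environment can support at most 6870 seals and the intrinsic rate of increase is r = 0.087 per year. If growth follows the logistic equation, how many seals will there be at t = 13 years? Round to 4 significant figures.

A = (K − N₀)/N₀ = (6870 − 1030)/1030 = 5.6699.
N(t) = K/(1 + A·e^(−rt)) = 6870/(1 + 5.6699×e^(−0.087×13)).
e^(−1.131) = 0.32271; denominator = 1 + 5.6699×0.32271 = 2.8297.
N = 6870/2.8297 = 2427.79.

2428 seals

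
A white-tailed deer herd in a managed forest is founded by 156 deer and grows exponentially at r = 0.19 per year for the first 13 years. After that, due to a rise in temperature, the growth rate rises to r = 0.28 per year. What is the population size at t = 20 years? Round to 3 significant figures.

Phase 1: N(13) = 156·e^(0.19×13) = 156·e^2.47 = 1844.3.
Phase 2 runs for 20 − 13 = 7 years at r = 0.28.
N(20) = 1844.3·e^(0.28×7) = 1844.3·e^1.96 = 13093.3.

13100 deer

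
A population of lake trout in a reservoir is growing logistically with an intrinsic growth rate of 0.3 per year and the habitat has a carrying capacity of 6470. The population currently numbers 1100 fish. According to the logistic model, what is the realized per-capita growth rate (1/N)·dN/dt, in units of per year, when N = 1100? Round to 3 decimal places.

(1/N)·dN/dt = r(1 − N/K) = 0.3 × (1 − 1100/6470).
= 0.3 × 0.82998 = 0.249.

0.249 per year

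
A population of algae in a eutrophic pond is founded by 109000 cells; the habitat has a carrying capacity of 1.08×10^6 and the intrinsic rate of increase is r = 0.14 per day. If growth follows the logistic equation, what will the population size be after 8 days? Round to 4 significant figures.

276500 cells

A = (K − N₀)/N₀ = (1.08×10^6 − 109000)/109000 = 8.9083.
N(t) = K/(1 + A·e^(−rt)) = 1.08×10^6/(1 + 8.9083×e^(−0.14×8)).
e^(−1.12) = 0.32628; denominator = 1 + 8.9083×0.32628 = 3.9066.
N = 1.08×10^6/3.9066 = 276456.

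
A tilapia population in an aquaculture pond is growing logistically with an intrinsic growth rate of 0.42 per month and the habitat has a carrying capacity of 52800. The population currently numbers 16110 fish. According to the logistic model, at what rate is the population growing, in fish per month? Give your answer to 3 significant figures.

dN/dt = rN(1 − N/K) = 0.42 × 16110 × (1 − 16110/52800).
1 − 16110/52800 = 0.69489; dN/dt = 0.42 × 16110 × 0.69489 = 4701.7.

4700 fish per month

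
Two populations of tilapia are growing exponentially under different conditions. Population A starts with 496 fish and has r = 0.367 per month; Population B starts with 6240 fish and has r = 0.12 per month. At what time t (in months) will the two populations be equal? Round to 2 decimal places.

Set 496·e^(0.367t) = 6240·e^(0.12t).
e^((0.367 − 0.12)t) = 6240/496 → e^(0.247·t) = 12.581.
0.247·t = ln(12.581) = 2.5322, so t = 2.5322/0.247 = 10.252.

10.25 months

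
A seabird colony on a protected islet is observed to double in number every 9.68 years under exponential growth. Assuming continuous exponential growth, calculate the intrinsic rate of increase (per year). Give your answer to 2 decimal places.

0.07 per year

r = ln(2)/t_d = 0.6931/9.68 = 0.071606.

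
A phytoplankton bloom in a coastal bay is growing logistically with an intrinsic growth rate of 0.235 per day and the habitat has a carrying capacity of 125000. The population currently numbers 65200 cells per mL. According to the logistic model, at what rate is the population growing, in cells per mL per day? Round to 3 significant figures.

7330 cells per mL per day

dN/dt = rN(1 − N/K) = 0.235 × 65200 × (1 − 65200/125000).
1 − 65200/125000 = 0.4784; dN/dt = 0.235 × 65200 × 0.4784 = 7330.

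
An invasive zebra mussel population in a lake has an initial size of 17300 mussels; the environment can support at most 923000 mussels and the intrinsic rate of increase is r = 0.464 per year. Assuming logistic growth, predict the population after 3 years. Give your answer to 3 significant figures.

65900 mussels

A = (K − N₀)/N₀ = (923000 − 17300)/17300 = 52.353.
N(t) = K/(1 + A·e^(−rt)) = 923000/(1 + 52.353×e^(−0.464×3)).
e^(−1.392) = 0.24858; denominator = 1 + 52.353×0.24858 = 14.014.
N = 923000/14.014 = 65864.2.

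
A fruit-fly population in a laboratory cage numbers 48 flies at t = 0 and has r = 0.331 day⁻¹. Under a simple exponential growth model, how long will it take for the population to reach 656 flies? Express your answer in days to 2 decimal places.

7.90 days

Set N₀·e^(rt) = 656: e^(0.331·t) = 656/48 = 13.667.
0.331·t = ln(13.667) = 2.615, so t = 2.615/0.331 = 7.9002.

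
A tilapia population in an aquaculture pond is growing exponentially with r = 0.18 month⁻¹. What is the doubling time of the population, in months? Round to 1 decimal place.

3.9 months

Doubling time t_d = ln(2)/r = 0.6931/0.18 = 3.8508.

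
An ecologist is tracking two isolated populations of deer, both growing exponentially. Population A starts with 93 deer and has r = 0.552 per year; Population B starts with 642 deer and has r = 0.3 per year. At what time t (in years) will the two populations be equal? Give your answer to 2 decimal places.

Set 93·e^(0.552t) = 642·e^(0.3t).
e^((0.552 − 0.3)t) = 642/93 → e^(0.252·t) = 6.9032.
0.252·t = ln(6.9032) = 1.932, so t = 1.932/0.252 = 7.6666.

7.67 years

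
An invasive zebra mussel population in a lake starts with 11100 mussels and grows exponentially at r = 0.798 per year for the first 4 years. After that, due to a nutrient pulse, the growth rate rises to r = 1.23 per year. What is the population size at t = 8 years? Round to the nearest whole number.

37010062 mussels

Phase 1: N(4) = 11100·e^(0.798×4) = 11100·e^3.192 = 270141.
Phase 2 runs for 8 − 4 = 4 years at r = 1.23.
N(8) = 270141·e^(1.23×4) = 270141·e^4.92 = 3.701006×10^7.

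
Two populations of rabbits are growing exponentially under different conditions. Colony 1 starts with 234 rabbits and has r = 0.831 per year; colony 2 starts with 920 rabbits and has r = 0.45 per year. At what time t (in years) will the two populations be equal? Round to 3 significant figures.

3.59 years

Set 234·e^(0.831t) = 920·e^(0.45t).
e^((0.831 − 0.45)t) = 920/234 → e^(0.381·t) = 3.9316.
0.381·t = ln(3.9316) = 1.3691, so t = 1.3691/0.381 = 3.5933.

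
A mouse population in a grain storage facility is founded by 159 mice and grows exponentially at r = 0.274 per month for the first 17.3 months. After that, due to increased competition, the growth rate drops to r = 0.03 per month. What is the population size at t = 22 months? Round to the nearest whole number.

Phase 1: N(17.3) = 159·e^(0.274×17.3) = 159·e^4.74 = 18198.7.
Phase 2 runs for 22 − 17.3 = 4.7 months at r = 0.03.
N(22) = 18198.7·e^(0.03×4.7) = 18198.7·e^0.141 = 20954.4.

20954 mice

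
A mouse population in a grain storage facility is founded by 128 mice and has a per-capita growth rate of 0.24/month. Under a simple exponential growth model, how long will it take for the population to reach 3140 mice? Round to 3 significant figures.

13.3 months

Set N₀·e^(rt) = 3140: e^(0.24·t) = 3140/128 = 24.531.
0.24·t = ln(24.531) = 3.1999, so t = 3.1999/0.24 = 13.333.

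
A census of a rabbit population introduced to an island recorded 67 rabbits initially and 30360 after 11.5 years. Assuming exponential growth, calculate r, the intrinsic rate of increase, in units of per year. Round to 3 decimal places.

0.532 per year

From N(t) = N₀·e^(rt): e^(r·11.5) = 30360/67 = 453.13.
r·11.5 = ln(453.13) = 6.1162, so r = 6.1162/11.5 = 0.53184.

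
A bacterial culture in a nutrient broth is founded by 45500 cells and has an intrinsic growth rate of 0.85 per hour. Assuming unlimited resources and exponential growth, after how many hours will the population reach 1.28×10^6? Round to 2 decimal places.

Set N₀·e^(rt) = 1.28×10^6: e^(0.85·t) = 1.28×10^6/45500 = 28.132.
0.85·t = ln(28.132) = 3.3369, so t = 3.3369/0.85 = 3.9258.

3.93 hours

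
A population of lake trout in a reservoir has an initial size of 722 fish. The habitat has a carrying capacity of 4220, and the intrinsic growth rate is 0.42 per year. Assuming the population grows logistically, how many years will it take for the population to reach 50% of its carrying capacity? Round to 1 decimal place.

A = (K − N₀)/N₀ = (4220 − 722)/722 = 4.8449.
Solve 4220/(1 + 4.8449·e^(−0.42t)) = 2110: 1 + 4.8449·e^(−0.42t) = 2, so e^(−0.42t) = 0.206404.
−0.42·t = ln(0.206404) = -1.5779, so t = 1.5779/0.42 = 3.757.

3.8 years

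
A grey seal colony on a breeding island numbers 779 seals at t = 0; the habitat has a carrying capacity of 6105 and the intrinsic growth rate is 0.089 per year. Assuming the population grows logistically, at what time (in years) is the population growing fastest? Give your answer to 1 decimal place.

21.6 years

Logistic growth is fastest at N = K/2 = 3052.5.
A = (K − N₀)/N₀ = 6.837. Set K/(1 + A·e^(−rt)) = K/2 → A·e^(−rt) = 1.
e^(−0.089t) = 1/6.837 = 0.146264, so t = ln(6.837)/0.089 = 1.9223/0.089 = 21.599.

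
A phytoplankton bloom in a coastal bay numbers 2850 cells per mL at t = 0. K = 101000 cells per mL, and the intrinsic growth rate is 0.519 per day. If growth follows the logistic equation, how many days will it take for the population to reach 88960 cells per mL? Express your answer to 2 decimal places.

A = (K − N₀)/N₀ = (101000 − 2850)/2850 = 34.439.
Solve 101000/(1 + 34.439·e^(−0.519t)) = 88960: 1 + 34.439·e^(−0.519t) = 1.1353, so e^(−0.519t) = 0.00392994.
−0.519·t = ln(0.00392994) = -5.5391, so t = 5.5391/0.519 = 10.673.

10.67 days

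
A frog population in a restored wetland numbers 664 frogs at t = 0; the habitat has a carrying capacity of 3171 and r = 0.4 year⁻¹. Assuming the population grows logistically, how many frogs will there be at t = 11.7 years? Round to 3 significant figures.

3060 frogs

A = (K − N₀)/N₀ = (3171 − 664)/664 = 3.7756.
N(t) = K/(1 + A·e^(−rt)) = 3171/(1 + 3.7756×e^(−0.4×11.7)).
e^(−4.68) = 0.009279; denominator = 1 + 3.7756×0.009279 = 1.035.
N = 3171/1.035 = 3063.67.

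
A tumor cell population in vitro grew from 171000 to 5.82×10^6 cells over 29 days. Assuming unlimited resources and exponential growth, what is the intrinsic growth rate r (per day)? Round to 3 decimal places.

0.122 per day

From N(t) = N₀·e^(rt): e^(r·29) = 5.82×10^6/171000 = 34.035.
r·29 = ln(34.035) = 3.5274, so r = 3.5274/29 = 0.12163.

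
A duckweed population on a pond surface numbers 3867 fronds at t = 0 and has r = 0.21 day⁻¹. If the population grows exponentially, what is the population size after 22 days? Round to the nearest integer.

N(t) = N₀·e^(rt) = 3867 × e^(0.21×22) = 3867 × e^4.62.
e^4.62 ≈ 101.49, so N ≈ 3867 × 101.49 = 392477.

392477 fronds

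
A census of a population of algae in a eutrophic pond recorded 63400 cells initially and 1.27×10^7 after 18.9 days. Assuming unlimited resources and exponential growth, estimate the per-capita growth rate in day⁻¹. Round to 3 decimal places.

From N(t) = N₀·e^(rt): e^(r·18.9) = 1.27×10^7/63400 = 200.32.
r·18.9 = ln(200.32) = 5.2999, so r = 5.2999/18.9 = 0.28042.

0.280 per day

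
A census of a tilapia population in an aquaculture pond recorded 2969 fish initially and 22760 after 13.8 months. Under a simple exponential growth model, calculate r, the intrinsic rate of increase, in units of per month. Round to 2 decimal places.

0.15 per month

From N(t) = N₀·e^(rt): e^(r·13.8) = 22760/2969 = 7.6659.
r·13.8 = ln(7.6659) = 2.0368, so r = 2.0368/13.8 = 0.14759.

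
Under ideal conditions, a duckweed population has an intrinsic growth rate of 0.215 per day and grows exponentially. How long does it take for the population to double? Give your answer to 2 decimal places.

Doubling time t_d = ln(2)/r = 0.6931/0.215 = 3.2239.

3.22 days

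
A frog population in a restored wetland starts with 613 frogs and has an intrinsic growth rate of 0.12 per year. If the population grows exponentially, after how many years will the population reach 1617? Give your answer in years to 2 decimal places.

Set N₀·e^(rt) = 1617: e^(0.12·t) = 1617/613 = 2.6378.
0.12·t = ln(2.6378) = 0.96996, so t = 0.96996/0.12 = 8.083.

8.08 years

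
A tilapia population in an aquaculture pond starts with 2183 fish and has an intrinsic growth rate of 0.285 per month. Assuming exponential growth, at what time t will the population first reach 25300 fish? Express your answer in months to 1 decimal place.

8.6 months

Set N₀·e^(rt) = 25300: e^(0.285·t) = 25300/2183 = 11.59.
0.285·t = ln(11.59) = 2.4501, so t = 2.4501/0.285 = 8.5969.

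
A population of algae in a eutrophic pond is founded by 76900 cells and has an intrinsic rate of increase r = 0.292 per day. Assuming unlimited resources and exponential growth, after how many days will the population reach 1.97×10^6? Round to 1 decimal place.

11.1 days

Set N₀·e^(rt) = 1.97×10^6: e^(0.292·t) = 1.97×10^6/76900 = 25.618.
0.292·t = ln(25.618) = 3.2433, so t = 3.2433/0.292 = 11.107.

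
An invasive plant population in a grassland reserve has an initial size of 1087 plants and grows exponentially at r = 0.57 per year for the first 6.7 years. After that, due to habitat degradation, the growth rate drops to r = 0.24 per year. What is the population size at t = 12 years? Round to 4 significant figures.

176700 plants

Phase 1: N(6.7) = 1087·e^(0.57×6.7) = 1087·e^3.819 = 49522.2.
Phase 2 runs for 12 − 6.7 = 5.3 years at r = 0.24.
N(12) = 49522.2·e^(0.24×5.3) = 49522.2·e^1.272 = 176694.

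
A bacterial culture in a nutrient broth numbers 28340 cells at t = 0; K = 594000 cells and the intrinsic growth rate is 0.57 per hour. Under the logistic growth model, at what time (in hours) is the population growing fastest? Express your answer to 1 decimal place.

Logistic growth is fastest at N = K/2 = 297000.
A = (K − N₀)/N₀ = 19.96. Set K/(1 + A·e^(−rt)) = K/2 → A·e^(−rt) = 1.
e^(−0.57t) = 1/19.96 = 0.0501008, so t = ln(19.96)/0.57 = 2.9937/0.57 = 5.2521.

5.3 hours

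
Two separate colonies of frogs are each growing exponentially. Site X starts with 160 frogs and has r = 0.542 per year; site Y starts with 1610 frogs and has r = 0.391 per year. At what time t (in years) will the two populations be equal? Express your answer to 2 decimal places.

15.29 years

Set 160·e^(0.542t) = 1610·e^(0.391t).
e^((0.542 − 0.391)t) = 1610/160 → e^(0.151·t) = 10.062.
0.151·t = ln(10.062) = 2.3088, so t = 2.3088/0.151 = 15.29.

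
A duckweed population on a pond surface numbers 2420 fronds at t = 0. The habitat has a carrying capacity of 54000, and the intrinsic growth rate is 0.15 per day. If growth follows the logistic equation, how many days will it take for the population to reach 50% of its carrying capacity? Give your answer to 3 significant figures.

A = (K − N₀)/N₀ = (54000 − 2420)/2420 = 21.314.
Solve 54000/(1 + 21.314·e^(−0.15t)) = 27000: 1 + 21.314·e^(−0.15t) = 2, so e^(−0.15t) = 0.0469174.
−0.15·t = ln(0.0469174) = -3.0594, so t = 3.0594/0.15 = 20.396.

20.4 days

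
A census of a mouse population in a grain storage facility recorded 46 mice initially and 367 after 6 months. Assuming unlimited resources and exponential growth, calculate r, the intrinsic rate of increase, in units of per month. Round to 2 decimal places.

0.35 per month

From N(t) = N₀·e^(rt): e^(r·6) = 367/46 = 7.9783.
r·6 = ln(7.9783) = 2.0767, so r = 2.0767/6 = 0.34612.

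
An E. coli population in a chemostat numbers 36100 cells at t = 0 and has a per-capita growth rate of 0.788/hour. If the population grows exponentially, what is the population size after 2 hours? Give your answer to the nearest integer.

174564 cells

N(t) = N₀·e^(rt) = 36100 × e^(0.788×2) = 36100 × e^1.576.
e^1.576 ≈ 4.8356, so N ≈ 36100 × 4.8356 = 174564.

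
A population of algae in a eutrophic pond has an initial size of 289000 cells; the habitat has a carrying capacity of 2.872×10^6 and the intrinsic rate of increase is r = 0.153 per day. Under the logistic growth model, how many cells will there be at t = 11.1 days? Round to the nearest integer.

1089715 cells

A = (K − N₀)/N₀ = (2.872×10^6 − 289000)/289000 = 8.9377.
N(t) = K/(1 + A·e^(−rt)) = 2.872×10^6/(1 + 8.9377×e^(−0.153×11.1)).
e^(−1.698) = 0.18299; denominator = 1 + 8.9377×0.18299 = 2.6356.
N = 2.872×10^6/2.6356 = 1.089715×10^6.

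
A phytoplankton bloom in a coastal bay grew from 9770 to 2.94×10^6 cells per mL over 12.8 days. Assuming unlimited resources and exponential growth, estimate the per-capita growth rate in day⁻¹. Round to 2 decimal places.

From N(t) = N₀·e^(rt): e^(r·12.8) = 2.94×10^6/9770 = 300.92.
r·12.8 = ln(300.92) = 5.7068, so r = 5.7068/12.8 = 0.44585.

0.45 per day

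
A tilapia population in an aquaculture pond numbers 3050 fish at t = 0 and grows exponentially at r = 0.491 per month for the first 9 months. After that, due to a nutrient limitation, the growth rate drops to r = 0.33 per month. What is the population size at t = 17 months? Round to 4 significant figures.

Phase 1: N(9) = 3050·e^(0.491×9) = 3050·e^4.419 = 253190.
Phase 2 runs for 17 − 9 = 8 months at r = 0.33.
N(17) = 253190·e^(0.33×8) = 253190·e^2.64 = 3.548008×10^6.

3548000 fish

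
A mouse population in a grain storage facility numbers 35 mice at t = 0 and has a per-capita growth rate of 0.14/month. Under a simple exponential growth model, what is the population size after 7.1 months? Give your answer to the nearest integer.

95 mice

N(t) = N₀·e^(rt) = 35 × e^(0.14×7.1) = 35 × e^0.994.
e^0.994 ≈ 2.702, so N ≈ 35 × 2.702 = 94.5707.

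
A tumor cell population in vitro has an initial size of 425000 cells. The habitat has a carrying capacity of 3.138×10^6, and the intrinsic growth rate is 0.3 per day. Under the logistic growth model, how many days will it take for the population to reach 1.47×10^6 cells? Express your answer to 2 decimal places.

A = (K − N₀)/N₀ = (3.138×10^6 − 425000)/425000 = 6.3835.
Solve 3.138×10^6/(1 + 6.3835·e^(−0.3t)) = 1.47×10^6: 1 + 6.3835·e^(−0.3t) = 2.1347, so e^(−0.3t) = 0.177753.
−0.3·t = ln(0.177753) = -1.7274, so t = 1.7274/0.3 = 5.7579.

5.76 days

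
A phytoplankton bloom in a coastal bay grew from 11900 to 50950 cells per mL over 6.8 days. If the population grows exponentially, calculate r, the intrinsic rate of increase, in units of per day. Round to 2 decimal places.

0.21 per day

From N(t) = N₀·e^(rt): e^(r·6.8) = 50950/11900 = 4.2815.
r·6.8 = ln(4.2815) = 1.4543, so r = 1.4543/6.8 = 0.21387.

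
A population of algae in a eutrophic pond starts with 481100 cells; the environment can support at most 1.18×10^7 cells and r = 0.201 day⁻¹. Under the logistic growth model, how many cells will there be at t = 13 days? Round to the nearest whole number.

A = (K − N₀)/N₀ = (1.18×10^7 − 481100)/481100 = 23.527.
N(t) = K/(1 + A·e^(−rt)) = 1.18×10^7/(1 + 23.527×e^(−0.201×13)).
e^(−2.613) = 0.073314; denominator = 1 + 23.527×0.073314 = 2.7249.
N = 1.18×10^7/2.7249 = 4.330475×10^6.

4330475 cells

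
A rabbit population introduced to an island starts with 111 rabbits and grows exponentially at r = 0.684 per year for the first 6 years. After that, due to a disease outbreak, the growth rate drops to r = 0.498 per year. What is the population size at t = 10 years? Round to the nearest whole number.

Phase 1: N(6) = 111·e^(0.684×6) = 111·e^4.104 = 6724.62.
Phase 2 runs for 10 − 6 = 4 years at r = 0.498.
N(10) = 6724.62·e^(0.498×4) = 6724.62·e^1.992 = 49292.6.

49293 rabbits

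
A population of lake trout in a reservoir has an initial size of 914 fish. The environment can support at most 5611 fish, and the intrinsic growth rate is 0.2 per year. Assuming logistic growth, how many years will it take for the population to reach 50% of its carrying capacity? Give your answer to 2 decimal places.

8.18 years

A = (K − N₀)/N₀ = (5611 − 914)/914 = 5.1389.
Solve 5611/(1 + 5.1389·e^(−0.2t)) = 2805.5: 1 + 5.1389·e^(−0.2t) = 2, so e^(−0.2t) = 0.194592.
−0.2·t = ln(0.194592) = -1.6368, so t = 1.6368/0.2 = 8.1842.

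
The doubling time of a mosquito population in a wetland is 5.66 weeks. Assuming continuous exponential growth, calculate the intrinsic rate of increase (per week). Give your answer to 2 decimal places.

0.12 per week

r = ln(2)/t_d = 0.6931/5.66 = 0.12246.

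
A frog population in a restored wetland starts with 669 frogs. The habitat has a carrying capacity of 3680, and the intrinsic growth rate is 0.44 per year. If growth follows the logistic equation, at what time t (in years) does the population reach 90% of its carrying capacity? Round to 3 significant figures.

A = (K − N₀)/N₀ = (3680 − 669)/669 = 4.5007.
Solve 3680/(1 + 4.5007·e^(−0.44t)) = 3312: 1 + 4.5007·e^(−0.44t) = 1.1111, so e^(−0.44t) = 0.0246873.
−0.44·t = ln(0.0246873) = -3.7015, so t = 3.7015/0.44 = 8.4124.

8.41 years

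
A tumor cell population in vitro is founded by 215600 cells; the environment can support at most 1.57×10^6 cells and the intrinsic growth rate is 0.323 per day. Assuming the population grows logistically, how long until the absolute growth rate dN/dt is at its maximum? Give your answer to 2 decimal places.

Logistic growth is fastest at N = K/2 = 785000.
A = (K − N₀)/N₀ = 6.282. Set K/(1 + A·e^(−rt)) = K/2 → A·e^(−rt) = 1.
e^(−0.323t) = 1/6.282 = 0.159185, so t = ln(6.282)/0.323 = 1.8377/0.323 = 5.6894.

5.69 days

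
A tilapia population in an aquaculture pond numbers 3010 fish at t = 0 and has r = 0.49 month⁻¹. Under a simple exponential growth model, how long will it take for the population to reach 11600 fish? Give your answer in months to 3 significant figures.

Set N₀·e^(rt) = 11600: e^(0.49·t) = 11600/3010 = 3.8538.
0.49·t = ln(3.8538) = 1.3491, so t = 1.3491/0.49 = 2.7532.

2.75 months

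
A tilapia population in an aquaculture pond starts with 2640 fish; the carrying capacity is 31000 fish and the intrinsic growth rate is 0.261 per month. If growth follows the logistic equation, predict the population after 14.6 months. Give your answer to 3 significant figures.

25000 fish

A = (K − N₀)/N₀ = (31000 − 2640)/2640 = 10.742.
N(t) = K/(1 + A·e^(−rt)) = 31000/(1 + 10.742×e^(−0.261×14.6)).
e^(−3.811) = 0.022135; denominator = 1 + 10.742×0.022135 = 1.2378.
N = 31000/1.2378 = 25044.8.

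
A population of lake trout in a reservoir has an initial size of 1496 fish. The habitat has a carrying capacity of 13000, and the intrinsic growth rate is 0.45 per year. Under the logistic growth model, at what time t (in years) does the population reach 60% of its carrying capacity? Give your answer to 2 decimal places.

A = (K − N₀)/N₀ = (13000 − 1496)/1496 = 7.6898.
Solve 13000/(1 + 7.6898·e^(−0.45t)) = 7800: 1 + 7.6898·e^(−0.45t) = 1.6667, so e^(−0.45t) = 0.0866945.
−0.45·t = ln(0.0866945) = -2.4454, so t = 2.4454/0.45 = 5.4341.

5.43 years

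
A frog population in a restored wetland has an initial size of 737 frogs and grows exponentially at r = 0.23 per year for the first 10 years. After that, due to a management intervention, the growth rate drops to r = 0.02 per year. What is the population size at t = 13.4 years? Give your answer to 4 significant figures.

Phase 1: N(10) = 737·e^(0.23×10) = 737·e^2.3 = 7350.97.
Phase 2 runs for 13.4 − 10 = 3.4 years at r = 0.02.
N(13.4) = 7350.97·e^(0.02×3.4) = 7350.97·e^0.068 = 7868.23.

7868 frogs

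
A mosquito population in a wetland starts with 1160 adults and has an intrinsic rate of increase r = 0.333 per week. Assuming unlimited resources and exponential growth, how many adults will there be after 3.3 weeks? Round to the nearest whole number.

N(t) = N₀·e^(rt) = 1160 × e^(0.333×3.3) = 1160 × e^1.099.
e^1.099 ≈ 3.0009, so N ≈ 1160 × 3.0009 = 3481.

3481 adults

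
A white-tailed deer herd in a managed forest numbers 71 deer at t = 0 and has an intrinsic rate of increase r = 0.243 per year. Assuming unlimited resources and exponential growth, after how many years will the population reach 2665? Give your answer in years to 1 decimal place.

Set N₀·e^(rt) = 2665: e^(0.243·t) = 2665/71 = 37.535.
0.243·t = ln(37.535) = 3.6253, so t = 3.6253/0.243 = 14.919.

14.9 years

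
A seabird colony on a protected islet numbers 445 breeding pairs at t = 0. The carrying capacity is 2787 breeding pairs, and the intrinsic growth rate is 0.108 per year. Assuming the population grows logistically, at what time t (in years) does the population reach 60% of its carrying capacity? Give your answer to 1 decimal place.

A = (K − N₀)/N₀ = (2787 − 445)/445 = 5.2629.
Solve 2787/(1 + 5.2629·e^(−0.108t)) = 1672.2: 1 + 5.2629·e^(−0.108t) = 1.6667, so e^(−0.108t) = 0.126672.
−0.108·t = ln(0.126672) = -2.0662, so t = 2.0662/0.108 = 19.131.

19.1 years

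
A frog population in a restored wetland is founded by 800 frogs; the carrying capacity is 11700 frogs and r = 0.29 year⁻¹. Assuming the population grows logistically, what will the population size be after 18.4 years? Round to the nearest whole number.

10980 frogs

A = (K − N₀)/N₀ = (11700 − 800)/800 = 13.625.
N(t) = K/(1 + A·e^(−rt)) = 11700/(1 + 13.625×e^(−0.29×18.4)).
e^(−5.336) = 0.0048151; denominator = 1 + 13.625×0.0048151 = 1.0656.
N = 11700/1.0656 = 10979.7.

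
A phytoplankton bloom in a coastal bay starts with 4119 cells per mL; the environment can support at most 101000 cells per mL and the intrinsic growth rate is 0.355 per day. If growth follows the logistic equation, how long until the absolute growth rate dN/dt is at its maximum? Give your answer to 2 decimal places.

8.90 days

Logistic growth is fastest at N = K/2 = 50500.
A = (K − N₀)/N₀ = 23.521. Set K/(1 + A·e^(−rt)) = K/2 → A·e^(−rt) = 1.
e^(−0.355t) = 1/23.521 = 0.0425161, so t = ln(23.521)/0.355 = 3.1579/0.355 = 8.8954.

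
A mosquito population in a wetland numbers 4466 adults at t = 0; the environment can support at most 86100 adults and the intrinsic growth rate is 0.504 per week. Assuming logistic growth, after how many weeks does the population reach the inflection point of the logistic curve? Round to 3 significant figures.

5.77 weeks

Logistic growth is fastest at N = K/2 = 43050.
A = (K − N₀)/N₀ = 18.279. Set K/(1 + A·e^(−rt)) = K/2 → A·e^(−rt) = 1.
e^(−0.504t) = 1/18.279 = 0.0547076, so t = ln(18.279)/0.504 = 2.9058/0.504 = 5.7654.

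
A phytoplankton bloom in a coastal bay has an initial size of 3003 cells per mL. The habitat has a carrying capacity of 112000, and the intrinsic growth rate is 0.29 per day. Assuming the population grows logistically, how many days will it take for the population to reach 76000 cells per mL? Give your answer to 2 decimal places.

14.96 days

A = (K − N₀)/N₀ = (112000 − 3003)/3003 = 36.296.
Solve 112000/(1 + 36.296·e^(−0.29t)) = 76000: 1 + 36.296·e^(−0.29t) = 1.4737, so e^(−0.29t) = 0.0130506.
−0.29·t = ln(0.0130506) = -4.3389, so t = 4.3389/0.29 = 14.962.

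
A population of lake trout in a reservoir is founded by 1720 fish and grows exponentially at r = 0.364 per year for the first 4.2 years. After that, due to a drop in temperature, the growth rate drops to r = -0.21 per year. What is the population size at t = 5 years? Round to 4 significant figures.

6707 fish

Phase 1: N(4.2) = 1720·e^(0.364×4.2) = 1720·e^1.529 = 7933.74.
Phase 2 runs for 5 − 4.2 = 0.8 years at r = -0.21.
N(5) = 7933.74·e^(-0.21×0.8) = 7933.74·e^-0.168 = 6706.82.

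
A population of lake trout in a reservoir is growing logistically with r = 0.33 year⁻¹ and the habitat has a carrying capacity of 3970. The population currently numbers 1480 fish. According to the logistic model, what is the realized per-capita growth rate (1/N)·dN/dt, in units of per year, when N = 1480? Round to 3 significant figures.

0.207 per year

(1/N)·dN/dt = r(1 − N/K) = 0.33 × (1 − 1480/3970).
= 0.33 × 0.6272 = 0.20698.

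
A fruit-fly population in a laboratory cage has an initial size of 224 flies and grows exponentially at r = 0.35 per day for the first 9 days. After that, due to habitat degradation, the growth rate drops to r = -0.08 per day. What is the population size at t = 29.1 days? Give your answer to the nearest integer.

1047 flies

Phase 1: N(9) = 224·e^(0.35×9) = 224·e^3.15 = 5227.28.
Phase 2 runs for 29.1 − 9 = 20.1 days at r = -0.08.
N(29.1) = 5227.28·e^(-0.08×20.1) = 5227.28·e^-1.608 = 1046.96.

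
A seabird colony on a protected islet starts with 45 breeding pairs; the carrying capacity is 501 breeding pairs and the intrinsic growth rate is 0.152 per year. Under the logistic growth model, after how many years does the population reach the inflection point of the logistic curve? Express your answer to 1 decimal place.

Logistic growth is fastest at N = K/2 = 250.5.
A = (K − N₀)/N₀ = 10.133. Set K/(1 + A·e^(−rt)) = K/2 → A·e^(−rt) = 1.
e^(−0.152t) = 1/10.133 = 0.0986842, so t = ln(10.133)/0.152 = 2.3158/0.152 = 15.236.

15.2 years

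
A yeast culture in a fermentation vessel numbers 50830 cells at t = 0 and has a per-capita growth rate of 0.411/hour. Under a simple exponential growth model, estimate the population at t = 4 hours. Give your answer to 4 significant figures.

263100 cells

N(t) = N₀·e^(rt) = 50830 × e^(0.411×4) = 50830 × e^1.644.
e^1.644 ≈ 5.1758, so N ≈ 50830 × 5.1758 = 263088.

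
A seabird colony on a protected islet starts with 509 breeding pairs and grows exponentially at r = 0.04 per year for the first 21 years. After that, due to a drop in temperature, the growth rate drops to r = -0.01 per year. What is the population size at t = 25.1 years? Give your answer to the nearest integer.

1132 breeding pairs

Phase 1: N(21) = 509·e^(0.04×21) = 509·e^0.84 = 1179.03.
Phase 2 runs for 25.1 − 21 = 4.1 years at r = -0.01.
N(25.1) = 1179.03·e^(-0.01×4.1) = 1179.03·e^-0.041 = 1131.67.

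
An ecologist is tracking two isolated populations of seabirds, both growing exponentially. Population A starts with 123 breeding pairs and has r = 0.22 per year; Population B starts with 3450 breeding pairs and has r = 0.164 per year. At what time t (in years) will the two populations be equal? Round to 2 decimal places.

Set 123·e^(0.22t) = 3450·e^(0.164t).
e^((0.22 − 0.164)t) = 3450/123 → e^(0.056·t) = 28.049.
0.056·t = ln(28.049) = 3.3339, so t = 3.3339/0.056 = 59.535.

59.53 years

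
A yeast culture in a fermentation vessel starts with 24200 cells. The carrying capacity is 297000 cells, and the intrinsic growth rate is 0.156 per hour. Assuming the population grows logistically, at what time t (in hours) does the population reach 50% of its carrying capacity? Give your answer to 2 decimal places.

A = (K − N₀)/N₀ = (297000 − 24200)/24200 = 11.273.
Solve 297000/(1 + 11.273·e^(−0.156t)) = 148500: 1 + 11.273·e^(−0.156t) = 2, so e^(−0.156t) = 0.0887097.
−0.156·t = ln(0.0887097) = -2.4224, so t = 2.4224/0.156 = 15.528.

15.53 hours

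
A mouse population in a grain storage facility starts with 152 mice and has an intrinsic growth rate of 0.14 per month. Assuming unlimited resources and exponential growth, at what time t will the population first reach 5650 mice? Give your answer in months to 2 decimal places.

25.83 months

Set N₀·e^(rt) = 5650: e^(0.14·t) = 5650/152 = 37.171.
0.14·t = ln(37.171) = 3.6155, so t = 3.6155/0.14 = 25.825.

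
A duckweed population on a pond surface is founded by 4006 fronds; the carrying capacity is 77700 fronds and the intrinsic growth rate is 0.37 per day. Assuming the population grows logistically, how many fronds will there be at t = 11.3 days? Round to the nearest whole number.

A = (K − N₀)/N₀ = (77700 − 4006)/4006 = 18.396.
N(t) = K/(1 + A·e^(−rt)) = 77700/(1 + 18.396×e^(−0.37×11.3)).
e^(−4.181) = 0.015283; denominator = 1 + 18.396×0.015283 = 1.2811.
N = 77700/1.2811 = 60648.7.

60649 fronds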